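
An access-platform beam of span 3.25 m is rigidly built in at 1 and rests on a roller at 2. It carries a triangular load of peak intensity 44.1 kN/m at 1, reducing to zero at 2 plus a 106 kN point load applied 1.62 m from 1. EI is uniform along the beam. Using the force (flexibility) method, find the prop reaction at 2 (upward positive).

Take the reaction at 2 as the redundant and release it; the primary structure is a cantilever fixed at 1.
Primary-structure tip deflection at 2 by superposition:
  triangular load, peak 44.1 at the fixed end: w₀L⁴/(30EI) = 164/EI
  point load 106 at a = 1.62: Pa²(3L − a)/(6EI) = 376.9/EI
  δ_0 = 540.9/EI
Flexibility coefficient — unit upward force at 2: δ_{22} = L³/(3EI) = 11.44/EI.
Compatibility at 2: δ_0 − R_2·δ_{22} = 0, so R_2 = 540.9/11.44 = 47.27 kN.

R_2 = 47.27 kN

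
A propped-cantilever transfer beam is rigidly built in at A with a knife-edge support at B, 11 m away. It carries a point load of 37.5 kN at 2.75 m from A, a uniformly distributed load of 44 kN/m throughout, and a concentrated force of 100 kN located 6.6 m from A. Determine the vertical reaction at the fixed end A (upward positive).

Choose R_B as the redundant. The primary structure is the cantilever fixed at A.
Downward deflection at the released point B due to the loads:
  point load 37.5 at a = 2.75: Pa²(3L − a)/(6EI) = 1430/EI
  UDL 44: wL⁴/(8EI) = 80526/EI
  point load 100 at a = 6.6: Pa²(3L − a)/(6EI) = 19166/EI
  δ_0 = 101122/EI
Tip deflection under a unit load at B: L³/(3EI) = 443.7/EI.
Compatibility at B: δ_0 − R_B·δ_{BB} = 0, so R_B = 101122/443.7 = 227.9 kN.
Vertical equilibrium: R_A = ΣP − R_B = 621.5 − 227.9 = 393.6 kN.

R_A = 393.6 kN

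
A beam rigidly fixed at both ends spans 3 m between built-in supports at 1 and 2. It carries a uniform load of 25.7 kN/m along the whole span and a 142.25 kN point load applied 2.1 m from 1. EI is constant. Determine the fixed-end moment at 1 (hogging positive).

Take the two fixed-end moments M_1, M_2 as redundants; the released structure is the simple span 12.
Simple-span end rotations at 1 and 2 under the given loads:
  at 1: UDL 25.7: wL³/(24EI) = 28.91/EI
  at 2: UDL 25.7: wL³/(24EI) = 28.91/EI
  at 1: point load 142.25 at a = 2.1: Pab(L + b)/(6LEI) = 58.25/EI
  at 2: point load 142.25 at a = 2.1: Pab(L + a)/(6LEI) = 76.17/EI
  θ_10 = 87.16/EI,  θ_20 = 105.1/EI
Flexibility coefficients: a unit moment at one end gives L/(3EI) there and L/(6EI) at the far end, so f₁₁ = f₂₂ = 1/EI and f₁₂ = f₂₁ = 0.5/EI.
Compatibility — zero rotation at each built-in end:
  1 M_1 + 0.5 M_2 = 87.16
  0.5 M_1 + 1 M_2 = 105.1
Solving the pair gives M_1 = 46.16 kN·m and M_2 = 82.01 kN·m (hogging).

M_1 = 46.16 kN·m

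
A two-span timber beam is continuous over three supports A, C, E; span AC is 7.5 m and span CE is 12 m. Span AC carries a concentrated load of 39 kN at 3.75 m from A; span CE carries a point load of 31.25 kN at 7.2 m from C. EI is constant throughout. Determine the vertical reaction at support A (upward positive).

Release continuity at C by inserting a hinge; the redundant is the internal moment M_C. The primary structure is two simply-supported spans AC and CE.
End slopes at the hinge C, treating each span as simply supported:
  span AC: point load 39 at a = 3.75: Pab(L + a)/(6LEI) = 137.1/EI
  span CE: point load 31.25 at a = 7.2: Pab(L + b)/(6LEI) = 252/EI
  relative rotation θ_0 = (137.1 + 252)/EI = 389.1/EI
A unit hogging moment at C produces rotation L₁/(3EI) + L₂/(3EI) = 6.5/EI.
Compatibility: M_C·(L₁+L₂)/(3EI) = θ_0, giving M_C = 59.86 kN·m (hogging).
Span AC, ΣM about A with M_C applied at C: R_C^{AC}·7.5 = 146.2 + 59.86, so R_C^{AC} = 27.48 kN and R_A = 39 − 27.48 = 11.52 kN.

R_A = 11.52 kN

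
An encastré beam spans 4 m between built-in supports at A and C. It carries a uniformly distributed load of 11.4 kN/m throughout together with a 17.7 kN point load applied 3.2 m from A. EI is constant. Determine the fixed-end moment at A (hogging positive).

Release both end moments; the primary structure is a simply-supported span AC with redundants M_A and M_C.
End rotations of the released simple span under the applied load (×1/EI):
  at A: UDL 11.4: wL³/(24EI) = 30.4/EI
  at C: UDL 11.4: wL³/(24EI) = 30.4/EI
  at A: point load 17.7 at a = 3.2: Pab(L + b)/(6LEI) = 9.062/EI
  at C: point load 17.7 at a = 3.2: Pab(L + a)/(6LEI) = 13.59/EI
  θ_A0 = 39.46/EI,  θ_C0 = 43.99/EI
Flexibility coefficients: a unit moment at one end gives L/(3EI) there and L/(6EI) at the far end, so f₁₁ = f₂₂ = 1.333/EI and f₁₂ = f₂₁ = 0.6667/EI.
Compatibility — zero rotation at each built-in end:
  1.333 M_A + 0.6667 M_C = 39.46
  0.6667 M_A + 1.333 M_C = 43.99
Solving the pair gives M_A = 17.47 kN·m and M_C = 24.26 kN·m (hogging).

M_A = 17.47 kN·m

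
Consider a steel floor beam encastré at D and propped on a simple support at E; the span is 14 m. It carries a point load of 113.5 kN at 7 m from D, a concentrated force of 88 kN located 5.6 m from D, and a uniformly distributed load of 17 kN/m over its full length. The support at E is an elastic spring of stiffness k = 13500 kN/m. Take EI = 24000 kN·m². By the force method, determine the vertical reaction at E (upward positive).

R_E = 142.7 kN

Take the reaction at E as the redundant and release it; the primary structure is a cantilever fixed at D.
Primary-structure tip deflection at E by superposition:
  point load 113.5 at a = 7: Pa²(3L − a)/(6EI) = 32442/EI
  point load 88 at a = 5.6: Pa²(3L − a)/(6EI) = 16742/EI
  UDL 17: wL⁴/(8EI) = 81634/EI
  δ_0 = 130818/EI
Flexibility coefficient — unit upward force at E: δ_{EE} = L³/(3EI) = 914.7/EI.
With EI = 24000 kN·m²: δ_0 = 5.4508 m and δ_{EE} = 0.038111 m/kN.
Compatibility — the spring shortens by R_E/k under the reaction it provides: δ_0 − R_E·δ_{EE} = R_E/k. With 1/k = 0.000074 m/kN, R_E = δ_0 / (δ_{EE} + 1/k) = 5.4508 / (0.038111 + 0.000074) = 142.7 kN.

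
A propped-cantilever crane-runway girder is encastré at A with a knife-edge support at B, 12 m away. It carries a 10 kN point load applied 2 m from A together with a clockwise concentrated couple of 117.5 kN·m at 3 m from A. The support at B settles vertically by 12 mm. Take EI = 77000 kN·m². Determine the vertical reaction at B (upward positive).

R_B = 5.215 kN

Take the reaction at B as the redundant and release it; the primary structure is a cantilever fixed at A.
Deflection at B on the released cantilever, summing each load's contribution:
  point load 10 at a = 2: Pa²(3L − a)/(6EI) = 226.7/EI
  clockwise couple 117.5 at a = 3: M₀a(2L − a)/(2EI) = 3701/EI
  δ_0 = 3928/EI
Tip deflection under a unit load at B: L³/(3EI) = 576/EI.
With EI = 77000 kN·m²: δ_0 = 0.051012 m and δ_{BB} = 0.007481 m/kN.
Compatibility — the beam at B must follow the support down by 0.012 m: δ_0 − R_B·δ_{BB} = 0.012, so R_B = (0.051012 − 0.012)/0.007481 = 5.215 kN.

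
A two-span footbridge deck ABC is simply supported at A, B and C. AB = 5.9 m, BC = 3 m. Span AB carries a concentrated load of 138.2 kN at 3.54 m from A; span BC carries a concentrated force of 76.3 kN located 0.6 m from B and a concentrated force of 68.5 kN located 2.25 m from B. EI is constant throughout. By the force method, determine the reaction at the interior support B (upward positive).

Release continuity at B by inserting a hinge; the redundant is the internal moment M_B. The primary structure is two simply-supported spans AB and BC.
End slopes at the hinge B, treating each span as simply supported:
  span AB: point load 138.2 at a = 3.54: Pab(L + a)/(6LEI) = 307.9/EI
  span BC: point load 76.3 at a = 0.6: Pab(L + b)/(6LEI) = 32.96/EI
  span BC: point load 68.5 at a = 2.25: Pab(L + b)/(6LEI) = 24.08/EI
  relative rotation θ_0 = (307.9 + 57.04)/EI = 364.9/EI
A unit hogging moment at B produces rotation L₁/(3EI) + L₂/(3EI) = 2.967/EI.
Compatibility: M_B·(L₁+L₂)/(3EI) = θ_0, giving M_B = 123 kN·m (hogging).
Span AB, ΣM about A with M_B applied at B: R_B^{AB}·5.9 = 489.2 + 123, so R_B^{AB} = 103.8 kN and R_A = 138.2 − 103.8 = 34.43 kN.
Span BC, ΣM about C: R_B^{BC}·3 = 234.5 + 123, so R_B^{BC} = 119.2 kN and R_C = 144.8 − 119.2 = 25.63 kN.
R_B = 103.8 + 119.2 = 222.9 kN.

R_B = 222.9 kN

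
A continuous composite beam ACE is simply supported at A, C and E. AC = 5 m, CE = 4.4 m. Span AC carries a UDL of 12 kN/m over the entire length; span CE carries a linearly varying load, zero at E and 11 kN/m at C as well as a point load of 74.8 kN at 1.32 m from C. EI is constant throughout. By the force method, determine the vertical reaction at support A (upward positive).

Take M_C as the redundant. Released structure: two simple spans AC and CE with a hinge at C.
Discontinuity in slope at C on the released structure — sum the simple-span end rotations:
  span AC: UDL 12: wL³/(24EI) = 62.5/EI
  span CE: triangular load, peak 11: w₀L³/(45EI) = 20.82/EI
  span CE: point load 74.8 at a = 1.32: Pab(L + b)/(6LEI) = 86.16/EI
  relative rotation θ_0 = (62.5 + 107)/EI = 169.5/EI
A unit hogging moment at C produces rotation L₁/(3EI) + L₂/(3EI) = 3.133/EI.
Slope continuity at C: θ_0 = M_C·3.133/EI, so M_C = 169.5/3.133 = 54.09 kN·m (hogging).
Span AC, ΣM about A with M_C applied at C: R_C^{AC}·5 = 150 + 54.09, so R_C^{AC} = 40.82 kN and R_A = 60 − 40.82 = 19.18 kN.

R_A = 19.18 kN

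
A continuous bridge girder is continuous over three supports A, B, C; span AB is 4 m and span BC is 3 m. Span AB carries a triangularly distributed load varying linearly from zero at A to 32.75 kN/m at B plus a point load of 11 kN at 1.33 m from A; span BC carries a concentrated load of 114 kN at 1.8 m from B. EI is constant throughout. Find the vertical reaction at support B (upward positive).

R_B = 121.1 kN

Insert a hinge at B; M_B is the redundant, and each span becomes simply supported.
Rotations at B on the released spans (each span's end-slope, ×1/EI):
  span AB: triangular load, peak 32.75: w₀L³/(45EI) = 46.58/EI
  span AB: point load 11 at a = 1.33: Pab(L + a)/(6LEI) = 8.675/EI
  span BC: point load 114 at a = 1.8: Pab(L + b)/(6LEI) = 57.46/EI
  relative rotation θ_0 = (55.25 + 57.46)/EI = 112.7/EI
A unit hogging moment at B produces rotation L₁/(3EI) + L₂/(3EI) = 2.333/EI.
Slope continuity at B: θ_0 = M_B·2.333/EI, so M_B = 112.7/2.333 = 48.3 kN·m (hogging).
Span AB, ΣM about A with M_B applied at B: R_B^{AB}·4 = 189.3 + 48.3, so R_B^{AB} = 59.4 kN and R_A = 76.5 − 59.4 = 17.1 kN.
Span BC, ΣM about C: R_B^{BC}·3 = 136.8 + 48.3, so R_B^{BC} = 61.7 kN and R_C = 114 − 61.7 = 52.3 kN.
R_B = 59.4 + 61.7 = 121.1 kN.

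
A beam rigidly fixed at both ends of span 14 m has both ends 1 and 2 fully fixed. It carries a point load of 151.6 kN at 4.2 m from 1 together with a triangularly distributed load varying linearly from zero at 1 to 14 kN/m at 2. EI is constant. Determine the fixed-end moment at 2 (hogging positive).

Release both end moments; the primary structure is a simply-supported span 12 with redundants M_1 and M_2.
On the primary (simply-supported) span, the end slopes from the loading are:
  at 1: point load 151.6 at a = 4.2: Pab(L + b)/(6LEI) = 1768/EI
  at 2: point load 151.6 at a = 4.2: Pab(L + a)/(6LEI) = 1352/EI
  at 1: triangular load, peak 14: 7w₀L³/(360EI) = 747/EI
  at 2: triangular load, peak 14: w₀L³/(45EI) = 853.7/EI
  θ_10 = 2515/EI,  θ_20 = 2206/EI
Flexibility coefficients: a unit moment at one end gives L/(3EI) there and L/(6EI) at the far end, so f₁₁ = f₂₂ = 4.667/EI and f₁₂ = f₂₁ = 2.333/EI.
Compatibility — zero rotation at each built-in end:
  4.667 M_1 + 2.333 M_2 = 2515
  2.333 M_1 + 4.667 M_2 = 2206
Solving the pair gives M_1 = 403.5 kN·m and M_2 = 270.9 kN·m (hogging).

M_2 = 270.9 kN·m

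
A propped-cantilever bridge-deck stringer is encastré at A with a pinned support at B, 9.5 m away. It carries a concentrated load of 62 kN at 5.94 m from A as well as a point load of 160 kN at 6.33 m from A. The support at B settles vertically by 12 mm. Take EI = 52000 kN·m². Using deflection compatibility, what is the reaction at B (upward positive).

Take the reaction at B as the redundant and release it; the primary structure is a cantilever fixed at A.
Downward deflection at the released point B due to the loads:
  point load 62 at a = 5.94: Pa²(3L − a)/(6EI) = 8225/EI
  point load 160 at a = 6.33: Pa²(3L − a)/(6EI) = 23689/EI
  δ_0 = 31914/EI
Flexibility coefficient — unit upward force at B: δ_{BB} = L³/(3EI) = 285.8/EI.
With EI = 52000 kN·m²: δ_0 = 0.61373 m and δ_{BB} = 0.005496 m/kN.
Compatibility — the beam at B must follow the support down by 0.012 m: δ_0 − R_B·δ_{BB} = 0.012, so R_B = (0.61373 − 0.012)/0.005496 = 109.5 kN.

R_B = 109.5 kN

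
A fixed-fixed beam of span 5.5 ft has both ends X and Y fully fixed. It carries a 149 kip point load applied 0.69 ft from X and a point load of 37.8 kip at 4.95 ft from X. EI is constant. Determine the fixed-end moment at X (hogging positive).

M_X = 80.5 kip·ft

Release both end moments; the primary structure is a simply-supported span XY with redundants M_X and M_Y.
Simple-span end rotations at X and Y under the given loads:
  at X: point load 149 at a = 0.69: Pab(L + b)/(6LEI) = 154.5/EI
  at Y: point load 149 at a = 0.69: Pab(L + a)/(6LEI) = 92.76/EI
  at X: point load 37.8 at a = 4.95: Pab(L + b)/(6LEI) = 18.87/EI
  at Y: point load 37.8 at a = 4.95: Pab(L + a)/(6LEI) = 32.59/EI
  θ_X0 = 173.4/EI,  θ_Y0 = 125.3/EI
Flexibility coefficients: a unit moment at one end gives L/(3EI) there and L/(6EI) at the far end, so f₁₁ = f₂₂ = 1.833/EI and f₁₂ = f₂₁ = 0.9167/EI.
Compatibility — zero rotation at each built-in end:
  1.833 M_X + 0.9167 M_Y = 173.4
  0.9167 M_X + 1.833 M_Y = 125.3
Solving the pair gives M_X = 80.5 kip·ft and M_Y = 28.12 kip·ft (hogging).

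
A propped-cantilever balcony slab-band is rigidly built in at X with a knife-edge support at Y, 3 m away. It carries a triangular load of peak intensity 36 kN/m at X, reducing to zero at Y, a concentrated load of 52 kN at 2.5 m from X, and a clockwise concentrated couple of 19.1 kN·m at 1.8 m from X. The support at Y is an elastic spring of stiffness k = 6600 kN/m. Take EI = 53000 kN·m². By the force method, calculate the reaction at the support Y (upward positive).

Release the roller at Y. Primary structure: cantilever fixed at X.
Deflection at Y on the released cantilever, summing each load's contribution:
  triangular load, peak 36 at the fixed end: w₀L⁴/(30EI) = 97.2/EI
  point load 52 at a = 2.5: Pa²(3L − a)/(6EI) = 352.1/EI
  clockwise couple 19.1 at a = 1.8: M₀a(2L − a)/(2EI) = 72.2/EI
  δ_0 = 521.5/EI
Flexibility coefficient — unit upward force at Y: δ_{YY} = L³/(3EI) = 9/EI.
With EI = 53000 kN·m²: δ_0 = 0.009839 m and δ_{YY} = 0.00017 m/kN.
Compatibility — the spring shortens by R_Y/k under the reaction it provides: δ_0 − R_Y·δ_{YY} = R_Y/k. With 1/k = 0.000152 m/kN, R_Y = δ_0 / (δ_{YY} + 1/k) = 0.009839 / (0.00017 + 0.000152) = 30.62 kN.

R_Y = 30.62 kN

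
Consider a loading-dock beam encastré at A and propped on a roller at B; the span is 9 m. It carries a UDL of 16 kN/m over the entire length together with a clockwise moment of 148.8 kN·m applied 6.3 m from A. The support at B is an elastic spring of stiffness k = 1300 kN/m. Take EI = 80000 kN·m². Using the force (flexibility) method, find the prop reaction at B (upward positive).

R_B = 61.1 kN

Take the reaction at B as the redundant and release it; the primary structure is a cantilever fixed at A.
Deflection at B on the released cantilever, summing each load's contribution:
  UDL 16: wL⁴/(8EI) = 13122/EI
  clockwise couple 148.8 at a = 6.3: M₀a(2L − a)/(2EI) = 5484/EI
  δ_0 = 18606/EI
Tip deflection under a unit load at B: L³/(3EI) = 243/EI.
With EI = 80000 kN·m²: δ_0 = 0.23258 m and δ_{BB} = 0.003037 m/kN.
Compatibility — the spring shortens by R_B/k under the reaction it provides: δ_0 − R_B·δ_{BB} = R_B/k. With 1/k = 0.000769 m/kN, R_B = δ_0 / (δ_{BB} + 1/k) = 0.23258 / (0.003037 + 0.000769) = 61.1 kN.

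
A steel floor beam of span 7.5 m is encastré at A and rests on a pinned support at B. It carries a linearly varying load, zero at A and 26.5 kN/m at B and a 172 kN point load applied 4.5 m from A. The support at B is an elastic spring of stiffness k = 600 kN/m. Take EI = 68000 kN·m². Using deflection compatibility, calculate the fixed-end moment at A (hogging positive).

M_A = 735.3 kN·m

Choose R_B as the redundant. The primary structure is the cantilever fixed at A.
Primary-structure tip deflection at B by superposition:
  triangular load, peak 26.5 at the free end: 11w₀L⁴/(120EI) = 7686/EI
  point load 172 at a = 4.5: Pa²(3L − a)/(6EI) = 10449/EI
  δ_0 = 18135/EI
Tip deflection under a unit load at B: L³/(3EI) = 140.6/EI.
With EI = 68000 kN·m²: δ_0 = 0.26669 m and δ_{BB} = 0.002068 m/kN.
Compatibility — the spring shortens by R_B/k under the reaction it provides: δ_0 − R_B·δ_{BB} = R_B/k. With 1/k = 0.001667 m/kN, R_B = δ_0 / (δ_{BB} + 1/k) = 0.26669 / (0.002068 + 0.001667) = 71.41 kN.
Moment equilibrium about A: M_A = Σ(load moments about A) − R_B·L = 1271 − 71.41×7.5 = 735.3 kN·m.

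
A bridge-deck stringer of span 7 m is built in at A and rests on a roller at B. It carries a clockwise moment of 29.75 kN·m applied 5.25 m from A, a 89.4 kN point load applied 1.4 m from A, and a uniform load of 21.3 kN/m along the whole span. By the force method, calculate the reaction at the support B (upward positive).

Choose R_B as the redundant. The primary structure is the cantilever fixed at A.
Primary-structure tip deflection at B by superposition:
  clockwise couple 29.75 at a = 5.25: M₀a(2L − a)/(2EI) = 683.3/EI
  point load 89.4 at a = 1.4: Pa²(3L − a)/(6EI) = 572.4/EI
  UDL 21.3: wL⁴/(8EI) = 6393/EI
  δ_0 = 7648/EI
Flexibility coefficient — unit upward force at B: δ_{BB} = L³/(3EI) = 114.3/EI.
The prop prevents deflection at B: R_B = δ_0/δ_{BB} = 7648/114.3 = 66.9 kN.

R_B = 66.9 kN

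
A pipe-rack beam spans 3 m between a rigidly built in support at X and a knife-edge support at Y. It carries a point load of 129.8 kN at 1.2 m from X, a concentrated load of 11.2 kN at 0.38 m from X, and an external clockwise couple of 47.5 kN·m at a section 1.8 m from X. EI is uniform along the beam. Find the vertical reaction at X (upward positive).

R_X = 93.79 kN

Release the roller at Y. Primary structure: cantilever fixed at X.
Primary-structure tip deflection at Y by superposition:
  point load 129.8 at a = 1.2: Pa²(3L − a)/(6EI) = 243/EI
  point load 11.2 at a = 0.38: Pa²(3L − a)/(6EI) = 2.323/EI
  clockwise couple 47.5 at a = 1.8: M₀a(2L − a)/(2EI) = 179.6/EI
  δ_0 = 424.9/EI
Flexibility coefficient — unit upward force at Y: δ_{YY} = L³/(3EI) = 9/EI.
Compatibility at Y: δ_0 − R_Y·δ_{YY} = 0, so R_Y = 424.9/9 = 47.21 kN.
Vertical equilibrium: R_X = ΣP − R_Y = 141 − 47.21 = 93.79 kN.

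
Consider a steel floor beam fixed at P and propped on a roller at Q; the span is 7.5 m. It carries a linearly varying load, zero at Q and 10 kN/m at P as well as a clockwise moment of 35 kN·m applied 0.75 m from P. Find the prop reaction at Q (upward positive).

R_Q = 8.83 kN

Remove the prop at Q; the released (primary) structure is a cantilever built in at P.
Downward deflection at the released point Q due to the loads:
  triangular load, peak 10 at the fixed end: w₀L⁴/(30EI) = 1055/EI
  clockwise couple 35 at a = 0.75: M₀a(2L − a)/(2EI) = 187/EI
  δ_0 = 1242/EI
Flexibility coefficient — unit upward force at Q: δ_{QQ} = L³/(3EI) = 140.6/EI.
Compatibility at Q: δ_0 − R_Q·δ_{QQ} = 0, so R_Q = 1242/140.6 = 8.83 kN.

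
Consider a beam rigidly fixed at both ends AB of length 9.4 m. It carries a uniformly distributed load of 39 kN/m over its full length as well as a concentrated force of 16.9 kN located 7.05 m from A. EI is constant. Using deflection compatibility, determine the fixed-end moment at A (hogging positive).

M_A = 294.6 kN·m

Release both end moments; the primary structure is a simply-supported span AB with redundants M_A and M_B.
End rotations of the released simple span under the applied load (×1/EI):
  at A: UDL 39: wL³/(24EI) = 1350/EI
  at B: UDL 39: wL³/(24EI) = 1350/EI
  at A: point load 16.9 at a = 7.05: Pab(L + b)/(6LEI) = 58.33/EI
  at B: point load 16.9 at a = 7.05: Pab(L + a)/(6LEI) = 81.66/EI
  θ_A0 = 1408/EI,  θ_B0 = 1431/EI
Flexibility coefficients: a unit moment at one end gives L/(3EI) there and L/(6EI) at the far end, so f₁₁ = f₂₂ = 3.133/EI and f₁₂ = f₂₁ = 1.567/EI.
Compatibility — zero rotation at each built-in end:
  3.133 M_A + 1.567 M_B = 1408
  1.567 M_A + 3.133 M_B = 1431
Solving the pair gives M_A = 294.6 kN·m and M_B = 309.5 kN·m (hogging).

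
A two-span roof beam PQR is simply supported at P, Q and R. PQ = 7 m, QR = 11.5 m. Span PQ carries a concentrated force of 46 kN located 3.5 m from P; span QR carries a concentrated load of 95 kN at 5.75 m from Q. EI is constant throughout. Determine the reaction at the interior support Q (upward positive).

R_Q = 105 kN

Insert a hinge at Q; M_Q is the redundant, and each span becomes simply supported.
Discontinuity in slope at Q on the released structure — sum the simple-span end rotations:
  span PQ: point load 46 at a = 3.5: Pab(L + a)/(6LEI) = 140.9/EI
  span QR: point load 95 at a = 5.75: Pab(L + b)/(6LEI) = 785.2/EI
  relative rotation θ_0 = (140.9 + 785.2)/EI = 926.1/EI
A unit hogging moment at Q produces rotation L₁/(3EI) + L₂/(3EI) = 6.167/EI.
Slope continuity at Q: θ_0 = M_Q·6.167/EI, so M_Q = 926.1/6.167 = 150.2 kN·m (hogging).
Span PQ, ΣM about P with M_Q applied at Q: R_Q^{PQ}·7 = 161 + 150.2, so R_Q^{PQ} = 44.45 kN and R_P = 46 − 44.45 = 1.546 kN.
Span QR, ΣM about R: R_Q^{QR}·11.5 = 546.2 + 150.2, so R_Q^{QR} = 60.56 kN and R_R = 95 − 60.56 = 34.44 kN.
R_Q = 44.45 + 60.56 = 105 kN.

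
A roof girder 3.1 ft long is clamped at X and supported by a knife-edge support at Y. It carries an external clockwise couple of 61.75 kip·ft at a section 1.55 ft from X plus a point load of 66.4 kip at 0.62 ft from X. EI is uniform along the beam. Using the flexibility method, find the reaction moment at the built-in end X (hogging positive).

M_X = 21.92 kip·ft

Remove the prop at Y; the released (primary) structure is a cantilever built in at X.
Free-end deflection of the primary structure under the applied loading (downward +):
  clockwise couple 61.75 at a = 1.55: M₀a(2L − a)/(2EI) = 222.5/EI
  point load 66.4 at a = 0.62: Pa²(3L − a)/(6EI) = 36.92/EI
  δ_0 = 259.5/EI
Tip deflection under a unit load at Y: L³/(3EI) = 9.93/EI.
Compatibility at Y: δ_0 − R_Y·δ_{YY} = 0, so R_Y = 259.5/9.93 = 26.13 kip.
Moment equilibrium about X: M_X = Σ(load moments about X) − R_Y·L = 102.9 − 26.13×3.1 = 21.92 kip·ft.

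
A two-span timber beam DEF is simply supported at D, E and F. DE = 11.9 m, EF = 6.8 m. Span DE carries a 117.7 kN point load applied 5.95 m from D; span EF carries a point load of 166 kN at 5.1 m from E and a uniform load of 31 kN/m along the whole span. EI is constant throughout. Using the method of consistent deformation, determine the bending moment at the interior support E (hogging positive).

M_E = 280.4 kN·m

Release continuity at E by inserting a hinge; the redundant is the internal moment M_E. The primary structure is two simply-supported spans DE and EF.
End slopes at the hinge E, treating each span as simply supported:
  span DE: point load 117.7 at a = 5.95: Pab(L + a)/(6LEI) = 1042/EI
  span EF: point load 166 at a = 5.1: Pab(L + b)/(6LEI) = 299.8/EI
  span EF: UDL 31: wL³/(24EI) = 406.1/EI
  relative rotation θ_0 = (1042 + 706)/EI = 1748/EI
A unit hogging moment at E produces rotation L₁/(3EI) + L₂/(3EI) = 6.233/EI.
Slope continuity at E: θ_0 = M_E·6.233/EI, so M_E = 1748/6.233 = 280.4 kN·m (hogging).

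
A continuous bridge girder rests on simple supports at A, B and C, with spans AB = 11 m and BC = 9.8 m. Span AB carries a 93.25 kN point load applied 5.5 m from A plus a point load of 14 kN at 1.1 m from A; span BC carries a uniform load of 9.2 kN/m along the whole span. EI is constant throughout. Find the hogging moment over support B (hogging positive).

Release continuity at B by inserting a hinge; the redundant is the internal moment M_B. The primary structure is two simply-supported spans AB and BC.
Discontinuity in slope at B on the released structure — sum the simple-span end rotations:
  span AB: point load 93.25 at a = 5.5: Pab(L + a)/(6LEI) = 705.2/EI
  span AB: point load 14 at a = 1.1: Pab(L + a)/(6LEI) = 27.95/EI
  span BC: UDL 9.2: wL³/(24EI) = 360.8/EI
  relative rotation θ_0 = (733.2 + 360.8)/EI = 1094/EI
A unit hogging moment at B produces rotation L₁/(3EI) + L₂/(3EI) = 6.933/EI.
Compatibility: M_B·(L₁+L₂)/(3EI) = θ_0, giving M_B = 157.8 kN·m (hogging).

M_B = 157.8 kN·m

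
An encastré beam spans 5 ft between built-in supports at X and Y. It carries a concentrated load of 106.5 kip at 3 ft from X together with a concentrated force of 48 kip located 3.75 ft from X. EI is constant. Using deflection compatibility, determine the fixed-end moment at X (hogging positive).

M_X = 62.37 kip·ft

Take the two fixed-end moments M_X, M_Y as redundants; the released structure is the simple span XY.
Simple-span end rotations at X and Y under the given loads:
  at X: point load 106.5 at a = 3: Pab(L + b)/(6LEI) = 149.1/EI
  at Y: point load 106.5 at a = 3: Pab(L + a)/(6LEI) = 170.4/EI
  at X: point load 48 at a = 3.75: Pab(L + b)/(6LEI) = 46.88/EI
  at Y: point load 48 at a = 3.75: Pab(L + a)/(6LEI) = 65.62/EI
  θ_X0 = 196/EI,  θ_Y0 = 236/EI
Flexibility coefficients: a unit moment at one end gives L/(3EI) there and L/(6EI) at the far end, so f₁₁ = f₂₂ = 1.667/EI and f₁₂ = f₂₁ = 0.8333/EI.
Compatibility — zero rotation at each built-in end:
  1.667 M_X + 0.8333 M_Y = 196
  0.8333 M_X + 1.667 M_Y = 236
Solving the pair gives M_X = 62.37 kip·ft and M_Y = 110.4 kip·ft (hogging).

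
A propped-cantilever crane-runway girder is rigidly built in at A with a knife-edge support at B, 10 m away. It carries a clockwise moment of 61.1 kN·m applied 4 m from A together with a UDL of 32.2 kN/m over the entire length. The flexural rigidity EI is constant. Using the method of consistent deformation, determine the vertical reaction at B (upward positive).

R_B = 126.6 kN

Remove the prop at B; the released (primary) structure is a cantilever built in at A.
Deflection at B on the released cantilever, summing each load's contribution:
  clockwise couple 61.1 at a = 4: M₀a(2L − a)/(2EI) = 1955/EI
  UDL 32.2: wL⁴/(8EI) = 40250/EI
  δ_0 = 42205/EI
Flexibility coefficient — unit upward force at B: δ_{BB} = L³/(3EI) = 333.3/EI.
The prop prevents deflection at B: R_B = δ_0/δ_{BB} = 42205/333.3 = 126.6 kN.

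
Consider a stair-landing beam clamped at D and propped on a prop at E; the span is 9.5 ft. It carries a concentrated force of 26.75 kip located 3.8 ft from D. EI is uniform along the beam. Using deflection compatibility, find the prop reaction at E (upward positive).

Release the roller at E. Primary structure: cantilever fixed at D.
Free-end deflection of the primary structure under the applied loading (downward +):
  point load 26.75 at a = 3.8: Pa²(3L − a)/(6EI) = 1590/EI
Flexibility coefficient — unit upward force at E: δ_{EE} = L³/(3EI) = 285.8/EI.
The prop prevents deflection at E: R_E = δ_0/δ_{EE} = 1590/285.8 = 5.564 kip.

R_E = 5.564 kip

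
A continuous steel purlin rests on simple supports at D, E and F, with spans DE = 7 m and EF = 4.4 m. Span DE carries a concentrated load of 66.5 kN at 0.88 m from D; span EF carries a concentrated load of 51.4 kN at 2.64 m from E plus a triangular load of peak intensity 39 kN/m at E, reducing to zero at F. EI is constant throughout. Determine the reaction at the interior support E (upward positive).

R_E = 105.3 kN

Take M_E as the redundant. Released structure: two simple spans DE and EF with a hinge at E.
Discontinuity in slope at E on the released structure — sum the simple-span end rotations:
  span DE: point load 66.5 at a = 0.88: Pab(L + a)/(6LEI) = 67.19/EI
  span EF: point load 51.4 at a = 2.64: Pab(L + b)/(6LEI) = 55.73/EI
  span EF: triangular load, peak 39: w₀L³/(45EI) = 73.83/EI
  relative rotation θ_0 = (67.19 + 129.6)/EI = 196.7/EI
A unit hogging moment at E produces rotation L₁/(3EI) + L₂/(3EI) = 3.8/EI.
Compatibility: M_E·(L₁+L₂)/(3EI) = θ_0, giving M_E = 51.78 kN·m (hogging).
Span DE, ΣM about D with M_E applied at E: R_E^{DE}·7 = 58.52 + 51.78, so R_E^{DE} = 15.76 kN and R_D = 66.5 − 15.76 = 50.74 kN.
Span EF, ΣM about F: R_E^{EF}·4.4 = 342.1 + 51.78, so R_E^{EF} = 89.53 kN and R_F = 137.2 − 89.53 = 47.67 kN.
R_E = 15.76 + 89.53 = 105.3 kN.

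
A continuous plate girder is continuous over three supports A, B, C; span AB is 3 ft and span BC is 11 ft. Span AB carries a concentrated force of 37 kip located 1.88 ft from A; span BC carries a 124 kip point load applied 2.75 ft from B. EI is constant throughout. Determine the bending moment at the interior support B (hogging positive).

M_B = 180.4 kip·ft

Insert a hinge at B; M_B is the redundant, and each span becomes simply supported.
Discontinuity in slope at B on the released structure — sum the simple-span end rotations:
  span AB: point load 37 at a = 1.88: Pab(L + a)/(6LEI) = 21.12/EI
  span BC: point load 124 at a = 2.75: Pab(L + b)/(6LEI) = 820.5/EI
  relative rotation θ_0 = (21.12 + 820.5)/EI = 841.7/EI
A unit hogging moment at B produces rotation L₁/(3EI) + L₂/(3EI) = 4.667/EI.
Slope continuity at B: θ_0 = M_B·4.667/EI, so M_B = 841.7/4.667 = 180.4 kip·ft (hogging).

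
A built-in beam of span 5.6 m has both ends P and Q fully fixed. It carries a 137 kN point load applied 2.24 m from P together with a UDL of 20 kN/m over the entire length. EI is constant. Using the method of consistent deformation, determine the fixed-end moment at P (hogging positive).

Release both end moments; the primary structure is a simply-supported span PQ with redundants M_P and M_Q.
On the primary (simply-supported) span, the end slopes from the loading are:
  at P: point load 137 at a = 2.24: Pab(L + b)/(6LEI) = 275/EI
  at Q: point load 137 at a = 2.24: Pab(L + a)/(6LEI) = 240.6/EI
  at P: UDL 20: wL³/(24EI) = 146.3/EI
  at Q: UDL 20: wL³/(24EI) = 146.3/EI
  θ_P0 = 421.3/EI,  θ_Q0 = 386.9/EI
Flexibility coefficients: a unit moment at one end gives L/(3EI) there and L/(6EI) at the far end, so f₁₁ = f₂₂ = 1.867/EI and f₁₂ = f₂₁ = 0.9333/EI.
Compatibility — zero rotation at each built-in end:
  1.867 M_P + 0.9333 M_Q = 421.3
  0.9333 M_P + 1.867 M_Q = 386.9
Solving the pair gives M_P = 162.7 kN·m and M_Q = 125.9 kN·m (hogging).

M_P = 162.7 kN·m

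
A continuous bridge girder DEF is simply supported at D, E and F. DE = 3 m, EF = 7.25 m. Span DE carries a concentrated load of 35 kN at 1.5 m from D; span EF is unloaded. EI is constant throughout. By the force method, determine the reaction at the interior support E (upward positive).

Insert a hinge at E; M_E is the redundant, and each span becomes simply supported.
Rotations at E on the released spans (each span's end-slope, ×1/EI):
  span DE: point load 35 at a = 1.5: Pab(L + a)/(6LEI) = 19.69/EI
  relative rotation θ_0 = (19.69 + 0)/EI = 19.69/EI
A unit hogging moment at E produces rotation L₁/(3EI) + L₂/(3EI) = 3.417/EI.
Compatibility: M_E·(L₁+L₂)/(3EI) = θ_0, giving M_E = 5.762 kN·m (hogging).
Span DE, ΣM about D with M_E applied at E: R_E^{DE}·3 = 52.5 + 5.762, so R_E^{DE} = 19.42 kN and R_D = 35 − 19.42 = 15.58 kN.
Span EF, ΣM about F: R_E^{EF}·7.25 = 0 + 5.762, so R_E^{EF} = 0.7948 kN and R_F = 0 − 0.7948 = -0.7948 kN.
R_E = 19.42 + 0.7948 = 20.22 kN.

R_E = 20.22 kN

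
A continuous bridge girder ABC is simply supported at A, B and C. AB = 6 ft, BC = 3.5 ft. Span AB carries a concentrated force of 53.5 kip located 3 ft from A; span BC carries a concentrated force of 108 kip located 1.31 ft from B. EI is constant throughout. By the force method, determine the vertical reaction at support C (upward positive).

R_C = 21.99 kip

Release continuity at B by inserting a hinge; the redundant is the internal moment M_B. The primary structure is two simply-supported spans AB and BC.
Discontinuity in slope at B on the released structure — sum the simple-span end rotations:
  span AB: point load 53.5 at a = 3: Pab(L + a)/(6LEI) = 120.4/EI
  span BC: point load 108 at a = 1.31: Pab(L + b)/(6LEI) = 83.95/EI
  relative rotation θ_0 = (120.4 + 83.95)/EI = 204.3/EI
A unit hogging moment at B produces rotation L₁/(3EI) + L₂/(3EI) = 3.167/EI.
Compatibility: M_B·(L₁+L₂)/(3EI) = θ_0, giving M_B = 64.52 kip·ft (hogging).
Span BC, ΣM about C: R_B^{BC}·3.5 = 236.5 + 64.52, so R_B^{BC} = 86.01 kip and R_C = 108 − 86.01 = 21.99 kip.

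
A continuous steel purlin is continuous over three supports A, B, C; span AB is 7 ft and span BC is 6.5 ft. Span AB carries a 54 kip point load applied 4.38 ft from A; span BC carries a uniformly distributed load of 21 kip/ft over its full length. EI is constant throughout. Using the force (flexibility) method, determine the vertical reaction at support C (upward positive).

R_C = 54.29 kip

Insert a hinge at B; M_B is the redundant, and each span becomes simply supported.
Rotations at B on the released spans (each span's end-slope, ×1/EI):
  span AB: point load 54 at a = 4.38: Pab(L + a)/(6LEI) = 167.9/EI
  span BC: UDL 21: wL³/(24EI) = 240.3/EI
  relative rotation θ_0 = (167.9 + 240.3)/EI = 408.2/EI
A unit hogging moment at B produces rotation L₁/(3EI) + L₂/(3EI) = 4.5/EI.
Compatibility: M_B·(L₁+L₂)/(3EI) = θ_0, giving M_B = 90.71 kip·ft (hogging).
Span BC, ΣM about C: R_B^{BC}·6.5 = 443.6 + 90.71, so R_B^{BC} = 82.21 kip and R_C = 136.5 − 82.21 = 54.29 kip.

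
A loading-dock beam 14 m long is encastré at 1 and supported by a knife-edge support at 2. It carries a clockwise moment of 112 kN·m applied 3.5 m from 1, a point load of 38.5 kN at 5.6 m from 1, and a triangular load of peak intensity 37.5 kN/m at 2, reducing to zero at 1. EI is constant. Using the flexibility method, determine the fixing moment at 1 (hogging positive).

M_1 = 570.7 kN·m

Take the reaction at 2 as the redundant and release it; the primary structure is a cantilever fixed at 1.
Downward deflection at the released point 2 due to the loads:
  clockwise couple 112 at a = 3.5: M₀a(2L − a)/(2EI) = 4802/EI
  point load 38.5 at a = 5.6: Pa²(3L − a)/(6EI) = 7325/EI
  triangular load, peak 37.5 at the free end: 11w₀L⁴/(120EI) = 132055/EI
  δ_0 = 144182/EI
Flexibility coefficient — unit upward force at 2: δ_{22} = L³/(3EI) = 914.7/EI.
The prop prevents deflection at 2: R_2 = δ_0/δ_{22} = 144182/914.7 = 157.6 kN.
Moment equilibrium about 1: M_1 = Σ(load moments about 1) − R_2·L = 2778 − 157.6×14 = 570.7 kN·m.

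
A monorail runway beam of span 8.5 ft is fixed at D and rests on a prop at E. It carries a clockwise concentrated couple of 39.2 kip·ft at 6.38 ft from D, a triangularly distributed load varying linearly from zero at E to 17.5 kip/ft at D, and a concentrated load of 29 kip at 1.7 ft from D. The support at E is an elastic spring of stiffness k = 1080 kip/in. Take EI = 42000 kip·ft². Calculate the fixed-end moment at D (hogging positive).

M_D = 106.9 kip·ft

Choose R_E as the redundant. The primary structure is the cantilever fixed at D.
Primary-structure tip deflection at E by superposition:
  clockwise couple 39.2 at a = 6.38: M₀a(2L − a)/(2EI) = 1328/EI
  triangular load, peak 17.5 at the fixed end: w₀L⁴/(30EI) = 3045/EI
  point load 29 at a = 1.7: Pa²(3L − a)/(6EI) = 332.4/EI
  δ_0 = 4705/EI
Tip deflection under a unit load at E: L³/(3EI) = 204.7/EI.
With EI = 42000 kip·ft²: δ_0 = 0.11204 ft and δ_{EE} = 0.004874 ft/kip.
Compatibility — the spring shortens by R_E/k under the reaction it provides: δ_0 − R_E·δ_{EE} = R_E/k. With 1/k = 1/(1080×12) ft/kip = 0.000077 ft/kip, R_E = δ_0 / (δ_{EE} + 1/k) = 0.11204 / (0.004874 + 0.000077) = 22.63 kip.
Moment equilibrium about D: M_D = Σ(load moments about D) − R_E·L = 299.2 − 22.63×8.5 = 106.9 kip·ft.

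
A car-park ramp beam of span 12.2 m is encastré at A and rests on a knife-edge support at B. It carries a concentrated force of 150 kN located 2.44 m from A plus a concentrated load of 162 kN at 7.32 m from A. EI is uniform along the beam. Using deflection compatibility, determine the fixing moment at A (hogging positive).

M_A = 595.6 kN·m

Release the roller at B. Primary structure: cantilever fixed at A.
Primary-structure tip deflection at B by superposition:
  point load 150 at a = 2.44: Pa²(3L − a)/(6EI) = 5084/EI
  point load 162 at a = 7.32: Pa²(3L − a)/(6EI) = 42360/EI
  δ_0 = 47444/EI
Flexibility coefficient — unit upward force at B: δ_{BB} = L³/(3EI) = 605.3/EI.
The prop prevents deflection at B: R_B = δ_0/δ_{BB} = 47444/605.3 = 78.38 kN.
Moment equilibrium about A: M_A = Σ(load moments about A) − R_B·L = 1552 − 78.38×12.2 = 595.6 kN·m.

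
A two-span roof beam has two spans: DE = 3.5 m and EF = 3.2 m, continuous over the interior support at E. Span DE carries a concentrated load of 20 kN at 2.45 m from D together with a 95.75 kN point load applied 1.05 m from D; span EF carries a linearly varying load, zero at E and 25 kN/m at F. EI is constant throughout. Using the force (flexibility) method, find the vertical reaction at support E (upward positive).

Release continuity at E by inserting a hinge; the redundant is the internal moment M_E. The primary structure is two simply-supported spans DE and EF.
Rotations at E on the released spans (each span's end-slope, ×1/EI):
  span DE: point load 20 at a = 2.45: Pab(L + a)/(6LEI) = 14.58/EI
  span DE: point load 95.75 at a = 1.05: Pab(L + a)/(6LEI) = 53.37/EI
  span EF: triangular load, peak 25: 7w₀L³/(360EI) = 15.93/EI
  relative rotation θ_0 = (67.95 + 15.93)/EI = 83.88/EI
A unit hogging moment at E produces rotation L₁/(3EI) + L₂/(3EI) = 2.233/EI.
Compatibility: M_E·(L₁+L₂)/(3EI) = θ_0, giving M_E = 37.56 kN·m (hogging).
Span DE, ΣM about D with M_E applied at E: R_E^{DE}·3.5 = 149.5 + 37.56, so R_E^{DE} = 53.46 kN and R_D = 115.8 − 53.46 = 62.29 kN.
Span EF, ΣM about F: R_E^{EF}·3.2 = 42.67 + 37.56, so R_E^{EF} = 25.07 kN and R_F = 40 − 25.07 = 14.93 kN.
R_E = 53.46 + 25.07 = 78.52 kN.

R_E = 78.52 kN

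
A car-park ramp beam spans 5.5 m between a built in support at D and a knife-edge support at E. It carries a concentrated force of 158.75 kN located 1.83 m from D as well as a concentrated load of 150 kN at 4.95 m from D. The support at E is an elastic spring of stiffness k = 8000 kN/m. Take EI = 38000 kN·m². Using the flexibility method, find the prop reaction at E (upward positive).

Remove the prop at E; the released (primary) structure is a cantilever built in at D.
Downward deflection at the released point E due to the loads:
  point load 158.75 at a = 1.83: Pa²(3L − a)/(6EI) = 1300/EI
  point load 150 at a = 4.95: Pa²(3L − a)/(6EI) = 7075/EI
  δ_0 = 8375/EI
Flexibility coefficient — unit upward force at E: δ_{EE} = L³/(3EI) = 55.46/EI.
With EI = 38000 kN·m²: δ_0 = 0.22039 m and δ_{EE} = 0.001459 m/kN.
Compatibility — the spring shortens by R_E/k under the reaction it provides: δ_0 − R_E·δ_{EE} = R_E/k. With 1/k = 0.000125 m/kN, R_E = δ_0 / (δ_{EE} + 1/k) = 0.22039 / (0.001459 + 0.000125) = 139.1 kN.

R_E = 139.1 kN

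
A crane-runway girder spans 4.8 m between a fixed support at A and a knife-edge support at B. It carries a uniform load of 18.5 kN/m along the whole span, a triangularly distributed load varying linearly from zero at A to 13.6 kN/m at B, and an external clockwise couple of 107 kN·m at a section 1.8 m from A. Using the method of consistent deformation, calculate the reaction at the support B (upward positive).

Remove the prop at B; the released (primary) structure is a cantilever built in at A.
Primary-structure tip deflection at B by superposition:
  UDL 18.5: wL⁴/(8EI) = 1228/EI
  triangular load, peak 13.6 at the free end: 11w₀L⁴/(120EI) = 661.8/EI
  clockwise couple 107 at a = 1.8: M₀a(2L − a)/(2EI) = 751.1/EI
  δ_0 = 2640/EI
Tip deflection under a unit load at B: L³/(3EI) = 36.86/EI.
Compatibility at B: δ_0 − R_B·δ_{BB} = 0, so R_B = 2640/36.86 = 71.63 kN.

R_B = 71.63 kN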